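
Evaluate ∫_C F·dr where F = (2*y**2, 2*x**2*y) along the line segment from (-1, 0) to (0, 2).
10/3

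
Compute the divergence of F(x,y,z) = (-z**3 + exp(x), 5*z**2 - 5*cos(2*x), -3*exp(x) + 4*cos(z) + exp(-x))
exp(x) - 4*sin(z)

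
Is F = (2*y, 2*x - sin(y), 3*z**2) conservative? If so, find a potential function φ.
Yes, F is conservative. φ = 2*x*y + z**3 + cos(y)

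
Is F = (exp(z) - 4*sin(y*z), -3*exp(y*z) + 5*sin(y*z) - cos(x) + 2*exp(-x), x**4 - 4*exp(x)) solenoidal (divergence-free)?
No, ∇·F = z*(-3*exp(y*z) + 5*cos(y*z))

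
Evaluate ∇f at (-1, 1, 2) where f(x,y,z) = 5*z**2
(0, 0, 20)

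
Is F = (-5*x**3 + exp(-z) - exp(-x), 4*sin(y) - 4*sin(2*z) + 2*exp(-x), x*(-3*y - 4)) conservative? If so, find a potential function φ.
No, ∇×F = (-3*x + 8*cos(2*z), 3*y + 4 - exp(-z), -2*exp(-x)) ≠ 0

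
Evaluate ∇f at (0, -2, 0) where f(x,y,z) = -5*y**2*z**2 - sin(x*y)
(2, 0, 0)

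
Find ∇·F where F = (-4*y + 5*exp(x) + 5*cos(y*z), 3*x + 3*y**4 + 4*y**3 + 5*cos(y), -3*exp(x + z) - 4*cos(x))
12*y**3 + 12*y**2 + 5*exp(x) - 3*exp(x + z) - 5*sin(y)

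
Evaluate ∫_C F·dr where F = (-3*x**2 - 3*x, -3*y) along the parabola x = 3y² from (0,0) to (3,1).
-42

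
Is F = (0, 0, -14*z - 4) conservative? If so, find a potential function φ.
Yes, F is conservative. φ = z*(-7*z - 4)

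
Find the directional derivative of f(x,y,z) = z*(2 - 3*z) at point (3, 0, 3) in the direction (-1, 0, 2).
-32*sqrt(5)/5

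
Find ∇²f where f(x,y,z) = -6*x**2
-12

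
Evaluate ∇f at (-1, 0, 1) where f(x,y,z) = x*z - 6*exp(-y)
(1, 6, -1)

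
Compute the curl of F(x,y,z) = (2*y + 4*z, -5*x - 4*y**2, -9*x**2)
(0, 18*x + 4, -7)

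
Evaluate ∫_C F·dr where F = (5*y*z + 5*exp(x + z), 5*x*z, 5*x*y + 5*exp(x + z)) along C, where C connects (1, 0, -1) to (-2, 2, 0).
-5 + 5*exp(-2)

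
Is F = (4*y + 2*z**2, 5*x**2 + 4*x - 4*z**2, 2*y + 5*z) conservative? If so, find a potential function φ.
No, ∇×F = (8*z + 2, 4*z, 10*x) ≠ 0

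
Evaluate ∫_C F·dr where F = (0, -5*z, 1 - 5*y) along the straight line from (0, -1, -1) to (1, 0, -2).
4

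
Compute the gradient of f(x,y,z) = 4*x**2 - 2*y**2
(8*x, -4*y, 0)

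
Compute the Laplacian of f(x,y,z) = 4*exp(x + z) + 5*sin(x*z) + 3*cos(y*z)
-5*x**2*sin(x*z) - 3*y**2*cos(y*z) - 5*z**2*sin(x*z) - 3*z**2*cos(y*z) + 8*exp(x + z)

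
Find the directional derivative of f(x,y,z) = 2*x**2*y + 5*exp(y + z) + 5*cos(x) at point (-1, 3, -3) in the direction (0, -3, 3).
-sqrt(2)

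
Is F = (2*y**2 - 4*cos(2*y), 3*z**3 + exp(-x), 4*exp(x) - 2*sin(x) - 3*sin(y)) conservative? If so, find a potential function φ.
No, ∇×F = (-9*z**2 - 3*cos(y), -4*exp(x) + 2*cos(x), -4*y - 8*sin(2*y) - exp(-x)) ≠ 0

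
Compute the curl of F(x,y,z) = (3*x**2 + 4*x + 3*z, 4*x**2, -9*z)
(0, 3, 8*x)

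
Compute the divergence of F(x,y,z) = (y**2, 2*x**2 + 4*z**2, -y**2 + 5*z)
5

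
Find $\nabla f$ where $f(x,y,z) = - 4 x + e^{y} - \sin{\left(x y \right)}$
(-y*cos(x*y) - 4, -x*cos(x*y) + exp(y), 0)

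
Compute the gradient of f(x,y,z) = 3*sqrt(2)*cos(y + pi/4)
(0, -3*sqrt(2)*sin(y + pi/4), 0)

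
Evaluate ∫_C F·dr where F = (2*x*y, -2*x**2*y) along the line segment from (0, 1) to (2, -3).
-28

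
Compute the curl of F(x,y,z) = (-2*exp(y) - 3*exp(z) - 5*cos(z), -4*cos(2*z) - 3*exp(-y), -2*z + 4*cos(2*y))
(-8*sin(2*y) - 8*sin(2*z), -3*exp(z) + 5*sin(z), 2*exp(y))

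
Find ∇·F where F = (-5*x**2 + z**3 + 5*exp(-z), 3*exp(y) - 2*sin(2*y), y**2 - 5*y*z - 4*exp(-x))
-10*x - 5*y + 3*exp(y) - 4*cos(2*y)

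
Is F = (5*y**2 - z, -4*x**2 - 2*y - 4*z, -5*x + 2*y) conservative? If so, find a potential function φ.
No, ∇×F = (6, 4, -8*x - 10*y) ≠ 0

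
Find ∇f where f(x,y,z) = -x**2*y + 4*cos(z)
(-2*x*y, -x**2, -4*sin(z))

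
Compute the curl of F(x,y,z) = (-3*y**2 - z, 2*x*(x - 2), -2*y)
(-2, -1, 4*x + 6*y - 4)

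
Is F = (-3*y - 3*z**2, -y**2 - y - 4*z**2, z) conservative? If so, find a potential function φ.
No, ∇×F = (8*z, -6*z, 3) ≠ 0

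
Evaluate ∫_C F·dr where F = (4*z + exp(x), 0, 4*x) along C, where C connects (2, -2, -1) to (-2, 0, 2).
-8 - 2*sinh(2)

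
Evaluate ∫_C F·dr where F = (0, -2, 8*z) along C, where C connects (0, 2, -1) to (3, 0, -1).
4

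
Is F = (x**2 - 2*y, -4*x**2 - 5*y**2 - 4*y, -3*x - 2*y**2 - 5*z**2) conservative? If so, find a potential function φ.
No, ∇×F = (-4*y, 3, 2 - 8*x) ≠ 0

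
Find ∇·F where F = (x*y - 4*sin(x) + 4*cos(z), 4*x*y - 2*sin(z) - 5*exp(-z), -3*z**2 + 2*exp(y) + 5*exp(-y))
4*x + y - 6*z - 4*cos(x)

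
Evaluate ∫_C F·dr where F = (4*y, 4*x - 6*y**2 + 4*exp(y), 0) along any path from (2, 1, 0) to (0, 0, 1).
-4*E - 2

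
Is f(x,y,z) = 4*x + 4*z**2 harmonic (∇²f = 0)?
No, ∇²f = 8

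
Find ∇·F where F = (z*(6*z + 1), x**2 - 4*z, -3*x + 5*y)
0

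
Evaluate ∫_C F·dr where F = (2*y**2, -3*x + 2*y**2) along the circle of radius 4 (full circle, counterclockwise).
-48*pi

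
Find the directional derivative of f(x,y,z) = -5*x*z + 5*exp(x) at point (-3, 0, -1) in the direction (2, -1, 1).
5*sqrt(6)*(2 + 5*exp(3))*exp(-3)/6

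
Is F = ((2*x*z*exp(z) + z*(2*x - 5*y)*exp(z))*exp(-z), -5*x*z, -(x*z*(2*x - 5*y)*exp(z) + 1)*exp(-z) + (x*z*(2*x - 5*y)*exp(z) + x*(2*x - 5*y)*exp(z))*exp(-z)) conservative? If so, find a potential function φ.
Yes, F is conservative. φ = (x*z*(2*x - 5*y)*exp(z) + 1)*exp(-z)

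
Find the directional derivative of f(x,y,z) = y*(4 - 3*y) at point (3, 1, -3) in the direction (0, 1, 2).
-2*sqrt(5)/5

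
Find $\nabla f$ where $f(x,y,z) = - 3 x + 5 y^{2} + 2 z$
(-3, 10*y, 2)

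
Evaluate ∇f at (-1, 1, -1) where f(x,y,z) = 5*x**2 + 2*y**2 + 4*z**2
(-10, 4, -8)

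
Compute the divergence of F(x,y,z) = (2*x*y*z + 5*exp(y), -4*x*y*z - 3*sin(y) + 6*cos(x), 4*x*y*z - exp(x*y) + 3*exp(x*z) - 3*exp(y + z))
4*x*y - 4*x*z + 3*x*exp(x*z) + 2*y*z - 3*exp(y + z) - 3*cos(y)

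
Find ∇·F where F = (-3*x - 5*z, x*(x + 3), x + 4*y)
-3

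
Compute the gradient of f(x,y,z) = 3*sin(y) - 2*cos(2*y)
(0, (8*sin(y) + 3)*cos(y), 0)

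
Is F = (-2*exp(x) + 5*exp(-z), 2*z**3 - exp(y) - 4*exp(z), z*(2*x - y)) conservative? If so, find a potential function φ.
No, ∇×F = (-6*z**2 - z + 4*exp(z), -2*z - 5*exp(-z), 0) ≠ 0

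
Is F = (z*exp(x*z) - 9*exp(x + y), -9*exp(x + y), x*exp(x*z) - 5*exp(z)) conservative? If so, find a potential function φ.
Yes, F is conservative. φ = -5*exp(z) + exp(x*z) - 9*exp(x + y)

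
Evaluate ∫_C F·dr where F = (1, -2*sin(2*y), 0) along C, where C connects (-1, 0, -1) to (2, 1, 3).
cos(2) + 2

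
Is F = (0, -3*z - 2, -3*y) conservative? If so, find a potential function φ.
Yes, F is conservative. φ = y*(-3*z - 2)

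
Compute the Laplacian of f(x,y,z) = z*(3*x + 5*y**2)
10*z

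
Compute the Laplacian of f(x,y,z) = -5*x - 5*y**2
-10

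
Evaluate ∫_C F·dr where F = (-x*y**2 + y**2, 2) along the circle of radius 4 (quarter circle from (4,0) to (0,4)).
88/3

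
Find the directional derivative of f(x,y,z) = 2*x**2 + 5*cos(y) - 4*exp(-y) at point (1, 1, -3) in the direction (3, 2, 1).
sqrt(14)*(-5*E*sin(1) + 4 + 6*E)*exp(-1)/7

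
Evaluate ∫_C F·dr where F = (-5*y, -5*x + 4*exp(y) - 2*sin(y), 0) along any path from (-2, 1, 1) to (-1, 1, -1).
-5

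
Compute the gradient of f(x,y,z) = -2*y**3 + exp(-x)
(-exp(-x), -6*y**2, 0)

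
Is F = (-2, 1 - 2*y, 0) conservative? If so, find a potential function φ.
Yes, F is conservative. φ = -2*x - y**2 + y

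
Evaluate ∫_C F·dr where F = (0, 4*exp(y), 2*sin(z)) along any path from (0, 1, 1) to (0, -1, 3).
-8*sinh(1) + 2*cos(1) - 2*cos(3)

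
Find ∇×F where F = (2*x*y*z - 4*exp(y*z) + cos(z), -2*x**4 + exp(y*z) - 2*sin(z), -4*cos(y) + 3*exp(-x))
(-y*exp(y*z) + 4*sin(y) + 2*cos(z), 2*x*y - 4*y*exp(y*z) - sin(z) + 3*exp(-x), -8*x**3 - 2*x*z + 4*z*exp(y*z))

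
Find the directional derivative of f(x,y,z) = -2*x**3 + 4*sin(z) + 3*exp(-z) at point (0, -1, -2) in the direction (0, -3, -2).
2*sqrt(13)*(-4*cos(2) + 3*exp(2))/13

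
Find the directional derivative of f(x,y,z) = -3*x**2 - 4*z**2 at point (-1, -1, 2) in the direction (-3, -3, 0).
-3*sqrt(2)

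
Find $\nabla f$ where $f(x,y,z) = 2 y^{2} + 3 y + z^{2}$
(0, 4*y + 3, 2*z)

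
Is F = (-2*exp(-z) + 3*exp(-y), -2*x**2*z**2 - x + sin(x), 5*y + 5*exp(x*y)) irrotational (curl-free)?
No, ∇×F = (4*x**2*z + 5*x*exp(x*y) + 5, -5*y*exp(x*y) + 2*exp(-z), -4*x*z**2 + cos(x) - 1 + 3*exp(-y))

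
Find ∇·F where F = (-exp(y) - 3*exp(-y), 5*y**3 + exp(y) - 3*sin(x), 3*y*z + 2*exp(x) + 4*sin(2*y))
15*y**2 + 3*y + exp(y)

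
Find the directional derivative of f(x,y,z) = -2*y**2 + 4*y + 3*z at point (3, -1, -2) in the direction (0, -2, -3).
-25*sqrt(13)/13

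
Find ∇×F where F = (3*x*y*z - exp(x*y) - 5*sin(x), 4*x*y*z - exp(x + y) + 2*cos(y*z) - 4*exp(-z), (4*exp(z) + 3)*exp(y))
(((-4*x*y + 2*y*sin(y*z) + (4*exp(z) + 3)*exp(y))*exp(z) - 4)*exp(-z), 3*x*y, -3*x*z + x*exp(x*y) + 4*y*z - exp(x + y))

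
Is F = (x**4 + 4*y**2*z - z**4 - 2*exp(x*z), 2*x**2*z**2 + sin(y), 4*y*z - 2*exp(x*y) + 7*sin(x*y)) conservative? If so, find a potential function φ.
No, ∇×F = (-4*x**2*z - 2*x*exp(x*y) + 7*x*cos(x*y) + 4*z, -2*x*exp(x*z) + 4*y**2 + 2*y*exp(x*y) - 7*y*cos(x*y) - 4*z**3, 4*z*(x*z - 2*y)) ≠ 0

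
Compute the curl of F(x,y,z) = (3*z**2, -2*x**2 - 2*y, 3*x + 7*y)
(7, 6*z - 3, -4*x)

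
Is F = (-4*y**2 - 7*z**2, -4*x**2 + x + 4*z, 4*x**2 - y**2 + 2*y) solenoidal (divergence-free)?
Yes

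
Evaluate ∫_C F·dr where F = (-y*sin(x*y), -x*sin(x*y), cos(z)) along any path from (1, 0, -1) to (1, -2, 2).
-1 + sqrt(2)*sin(pi/4 + 2) + sin(1)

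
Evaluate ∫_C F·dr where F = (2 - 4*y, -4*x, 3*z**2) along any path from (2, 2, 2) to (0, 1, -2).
-4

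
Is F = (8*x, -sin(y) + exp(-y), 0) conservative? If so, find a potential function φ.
Yes, F is conservative. φ = 4*x**2 + cos(y) - exp(-y)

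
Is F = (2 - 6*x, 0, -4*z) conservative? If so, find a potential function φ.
Yes, F is conservative. φ = -3*x**2 + 2*x - 2*z**2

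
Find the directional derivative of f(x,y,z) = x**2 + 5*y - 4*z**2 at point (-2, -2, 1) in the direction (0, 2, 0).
5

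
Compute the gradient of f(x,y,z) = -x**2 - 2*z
(-2*x, 0, -2)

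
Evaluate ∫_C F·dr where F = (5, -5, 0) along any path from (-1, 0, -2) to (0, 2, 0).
-5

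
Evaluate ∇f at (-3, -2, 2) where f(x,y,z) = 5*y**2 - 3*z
(0, -20, -3)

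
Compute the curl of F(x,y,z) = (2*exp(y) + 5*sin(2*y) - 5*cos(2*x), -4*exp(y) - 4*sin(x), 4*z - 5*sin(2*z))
(0, 0, -2*exp(y) - 4*cos(x) - 10*cos(2*y))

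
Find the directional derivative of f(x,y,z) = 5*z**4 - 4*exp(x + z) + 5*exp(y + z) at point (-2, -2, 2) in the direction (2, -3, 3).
230*sqrt(22)/11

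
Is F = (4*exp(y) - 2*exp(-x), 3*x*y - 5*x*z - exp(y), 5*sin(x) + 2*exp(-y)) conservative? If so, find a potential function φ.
No, ∇×F = (5*x - 2*exp(-y), -5*cos(x), 3*y - 5*z - 4*exp(y)) ≠ 0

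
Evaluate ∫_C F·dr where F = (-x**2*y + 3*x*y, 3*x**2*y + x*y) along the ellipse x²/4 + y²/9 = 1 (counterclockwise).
6*pi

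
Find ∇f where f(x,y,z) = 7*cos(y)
(0, -7*sin(y), 0)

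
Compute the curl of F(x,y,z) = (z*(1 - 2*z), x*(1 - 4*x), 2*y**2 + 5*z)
(4*y, 1 - 4*z, 1 - 8*x)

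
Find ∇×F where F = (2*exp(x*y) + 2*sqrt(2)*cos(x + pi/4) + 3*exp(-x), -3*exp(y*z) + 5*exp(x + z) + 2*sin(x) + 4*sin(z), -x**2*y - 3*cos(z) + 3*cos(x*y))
(-x**2 - 3*x*sin(x*y) + 3*y*exp(y*z) - 5*exp(x + z) - 4*cos(z), y*(2*x + 3*sin(x*y)), -2*x*exp(x*y) + 5*exp(x + z) + 2*cos(x))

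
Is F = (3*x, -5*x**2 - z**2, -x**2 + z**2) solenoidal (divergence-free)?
No, ∇·F = 2*z + 3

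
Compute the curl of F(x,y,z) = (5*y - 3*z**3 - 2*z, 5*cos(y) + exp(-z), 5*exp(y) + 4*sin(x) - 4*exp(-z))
(5*exp(y) + exp(-z), -9*z**2 - 4*cos(x) - 2, -5)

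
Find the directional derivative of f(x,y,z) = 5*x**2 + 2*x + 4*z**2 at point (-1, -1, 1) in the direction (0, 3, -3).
-4*sqrt(2)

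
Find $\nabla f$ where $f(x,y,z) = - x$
(-1, 0, 0)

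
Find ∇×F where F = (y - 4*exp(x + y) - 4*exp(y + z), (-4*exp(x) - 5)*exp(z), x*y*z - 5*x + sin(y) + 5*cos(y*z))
(x*z - 5*z*sin(y*z) + (4*exp(x) + 5)*exp(z) + cos(y), -y*z - 4*exp(y + z) + 5, 4*exp(x + y) - 4*exp(x + z) + 4*exp(y + z) - 1)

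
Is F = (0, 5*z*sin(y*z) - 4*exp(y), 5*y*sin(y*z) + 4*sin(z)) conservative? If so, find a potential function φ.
Yes, F is conservative. φ = -4*exp(y) - 4*cos(z) - 5*cos(y*z)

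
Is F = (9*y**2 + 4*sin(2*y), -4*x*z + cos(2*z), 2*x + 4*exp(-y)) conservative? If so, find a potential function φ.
No, ∇×F = (4*x + 2*sin(2*z) - 4*exp(-y), -2, -18*y - 4*z - 8*cos(2*y)) ≠ 0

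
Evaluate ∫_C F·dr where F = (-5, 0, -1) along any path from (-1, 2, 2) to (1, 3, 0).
-8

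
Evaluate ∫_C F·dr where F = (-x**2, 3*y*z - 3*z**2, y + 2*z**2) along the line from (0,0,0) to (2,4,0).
-8/3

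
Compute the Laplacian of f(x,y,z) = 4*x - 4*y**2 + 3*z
-8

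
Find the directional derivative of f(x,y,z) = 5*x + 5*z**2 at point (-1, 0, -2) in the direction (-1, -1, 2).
-15*sqrt(6)/2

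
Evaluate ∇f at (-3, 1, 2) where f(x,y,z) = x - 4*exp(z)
(1, 0, -4*exp(2))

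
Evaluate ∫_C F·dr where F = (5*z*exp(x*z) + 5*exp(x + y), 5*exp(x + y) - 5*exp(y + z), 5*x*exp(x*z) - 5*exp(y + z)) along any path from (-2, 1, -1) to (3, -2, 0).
-10*cosh(2) + 10 + 10*sinh(1)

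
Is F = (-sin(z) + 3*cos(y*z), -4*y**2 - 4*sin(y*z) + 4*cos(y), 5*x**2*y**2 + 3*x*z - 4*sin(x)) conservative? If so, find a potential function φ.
No, ∇×F = (2*y*(5*x**2 + 2*cos(y*z)), -10*x*y**2 - 3*y*sin(y*z) - 3*z + 4*cos(x) - cos(z), 3*z*sin(y*z)) ≠ 0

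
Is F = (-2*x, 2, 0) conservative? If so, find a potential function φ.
Yes, F is conservative. φ = -x**2 + 2*y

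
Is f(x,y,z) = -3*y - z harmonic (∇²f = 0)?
Yes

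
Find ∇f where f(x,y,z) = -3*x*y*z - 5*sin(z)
(-3*y*z, -3*x*z, -3*x*y - 5*cos(z))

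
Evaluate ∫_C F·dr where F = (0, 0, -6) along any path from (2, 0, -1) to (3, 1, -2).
6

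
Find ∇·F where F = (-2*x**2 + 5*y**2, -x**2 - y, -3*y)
-4*x - 1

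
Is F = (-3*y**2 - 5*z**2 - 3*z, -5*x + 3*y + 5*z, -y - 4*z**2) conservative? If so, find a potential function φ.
No, ∇×F = (-6, -10*z - 3, 6*y - 5) ≠ 0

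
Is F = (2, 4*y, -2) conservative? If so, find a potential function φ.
Yes, F is conservative. φ = 2*x + 2*y**2 - 2*z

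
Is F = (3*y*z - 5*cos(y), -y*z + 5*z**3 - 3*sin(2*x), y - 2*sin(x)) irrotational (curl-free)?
No, ∇×F = (y - 15*z**2 + 1, 3*y + 2*cos(x), -3*z - 5*sin(y) - 6*cos(2*x))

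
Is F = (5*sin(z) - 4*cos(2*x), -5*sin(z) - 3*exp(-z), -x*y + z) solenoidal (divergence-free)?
No, ∇·F = 8*sin(2*x) + 1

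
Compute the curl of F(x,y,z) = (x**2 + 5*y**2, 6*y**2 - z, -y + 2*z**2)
(0, 0, -10*y)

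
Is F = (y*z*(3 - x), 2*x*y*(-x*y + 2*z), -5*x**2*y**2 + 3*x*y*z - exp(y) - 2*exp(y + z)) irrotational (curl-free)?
No, ∇×F = (-10*x**2*y - 4*x*y + 3*x*z - exp(y) - 2*exp(y + z), y*(10*x*y - x - 3*z + 3), -4*x*y**2 + x*z + 4*y*z - 3*z)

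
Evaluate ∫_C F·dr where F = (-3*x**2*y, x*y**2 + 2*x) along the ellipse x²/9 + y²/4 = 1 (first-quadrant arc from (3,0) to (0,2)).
117*pi/8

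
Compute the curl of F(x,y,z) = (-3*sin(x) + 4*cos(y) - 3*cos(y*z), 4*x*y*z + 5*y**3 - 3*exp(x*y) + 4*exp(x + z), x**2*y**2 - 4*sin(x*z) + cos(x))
(2*x**2*y - 4*x*y - 4*exp(x + z), -2*x*y**2 + 3*y*sin(y*z) + 4*z*cos(x*z) + sin(x), 4*y*z - 3*y*exp(x*y) - 3*z*sin(y*z) + 4*exp(x + z) + 4*sin(y))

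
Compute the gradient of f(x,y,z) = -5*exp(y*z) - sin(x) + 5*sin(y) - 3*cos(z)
(-cos(x), -5*z*exp(y*z) + 5*cos(y), -5*y*exp(y*z) + 3*sin(z))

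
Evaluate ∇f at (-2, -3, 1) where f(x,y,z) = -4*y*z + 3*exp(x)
(3*exp(-2), -4, 12)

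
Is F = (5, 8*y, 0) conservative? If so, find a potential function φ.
Yes, F is conservative. φ = 5*x + 4*y**2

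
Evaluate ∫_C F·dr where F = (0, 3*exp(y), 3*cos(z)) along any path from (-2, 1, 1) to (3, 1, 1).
0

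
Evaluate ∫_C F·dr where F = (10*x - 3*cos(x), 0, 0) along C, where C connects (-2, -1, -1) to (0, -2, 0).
-20 - 3*sin(2)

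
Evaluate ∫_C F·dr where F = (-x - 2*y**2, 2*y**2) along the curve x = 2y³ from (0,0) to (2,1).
-56/15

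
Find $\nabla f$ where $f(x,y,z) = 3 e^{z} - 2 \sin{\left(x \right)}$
(-2*cos(x), 0, 3*exp(z))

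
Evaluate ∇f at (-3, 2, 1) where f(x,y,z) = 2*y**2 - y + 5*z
(0, 7, 5)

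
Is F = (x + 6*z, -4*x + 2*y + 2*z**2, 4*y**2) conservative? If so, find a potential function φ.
No, ∇×F = (8*y - 4*z, 6, -4) ≠ 0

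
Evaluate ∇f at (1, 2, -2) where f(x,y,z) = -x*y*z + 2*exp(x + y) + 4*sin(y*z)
(4 + 2*exp(3), 2 - 8*cos(4) + 2*exp(3), 8*cos(4) - 2)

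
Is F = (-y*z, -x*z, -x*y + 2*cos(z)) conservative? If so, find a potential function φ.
Yes, F is conservative. φ = -x*y*z + 2*sin(z)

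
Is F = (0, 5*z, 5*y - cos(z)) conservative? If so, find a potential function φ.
Yes, F is conservative. φ = 5*y*z - sin(z)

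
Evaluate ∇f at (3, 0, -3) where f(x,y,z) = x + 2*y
(1, 2, 0)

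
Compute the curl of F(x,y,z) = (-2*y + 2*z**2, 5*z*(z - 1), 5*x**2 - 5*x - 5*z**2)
(5 - 10*z, -10*x + 4*z + 5, 2)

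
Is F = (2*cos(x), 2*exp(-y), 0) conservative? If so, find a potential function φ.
Yes, F is conservative. φ = 2*sin(x) - 2*exp(-y)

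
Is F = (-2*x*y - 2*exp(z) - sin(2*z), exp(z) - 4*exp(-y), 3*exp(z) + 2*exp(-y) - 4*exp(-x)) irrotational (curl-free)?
No, ∇×F = (-exp(z) - 2*exp(-y), -2*exp(z) - 2*cos(2*z) - 4*exp(-x), 2*x)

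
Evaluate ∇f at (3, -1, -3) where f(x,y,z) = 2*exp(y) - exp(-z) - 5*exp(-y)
(0, (2 + 5*exp(2))*exp(-1), exp(3))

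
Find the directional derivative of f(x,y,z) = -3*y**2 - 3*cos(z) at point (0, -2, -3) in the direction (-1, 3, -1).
3*sqrt(11)*(sin(3) + 12)/11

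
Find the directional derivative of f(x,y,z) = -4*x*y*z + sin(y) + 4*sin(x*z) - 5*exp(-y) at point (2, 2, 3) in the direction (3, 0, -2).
20*sqrt(13)*(-2 + cos(6))/13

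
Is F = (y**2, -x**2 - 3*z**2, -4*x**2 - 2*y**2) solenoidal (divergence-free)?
Yes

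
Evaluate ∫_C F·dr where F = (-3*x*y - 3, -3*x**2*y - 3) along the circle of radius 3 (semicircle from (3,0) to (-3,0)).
18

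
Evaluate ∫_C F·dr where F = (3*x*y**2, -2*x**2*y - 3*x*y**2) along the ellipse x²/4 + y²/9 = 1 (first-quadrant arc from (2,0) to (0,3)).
-45 - 81*pi/8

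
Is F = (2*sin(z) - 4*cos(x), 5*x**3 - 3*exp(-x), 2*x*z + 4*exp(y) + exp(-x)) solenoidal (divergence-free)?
No, ∇·F = 2*x + 4*sin(x)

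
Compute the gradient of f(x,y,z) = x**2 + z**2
(2*x, 0, 2*z)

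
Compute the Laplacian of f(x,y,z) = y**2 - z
2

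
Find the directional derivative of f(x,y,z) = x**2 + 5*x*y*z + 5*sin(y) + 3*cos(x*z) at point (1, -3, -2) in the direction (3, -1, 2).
sqrt(14)*(-12*sin(2) - 5*cos(3) + 76)/14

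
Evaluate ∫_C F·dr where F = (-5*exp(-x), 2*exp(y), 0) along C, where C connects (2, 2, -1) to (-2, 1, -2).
(-5 + (2 + 3*E)*exp(3))*exp(-2)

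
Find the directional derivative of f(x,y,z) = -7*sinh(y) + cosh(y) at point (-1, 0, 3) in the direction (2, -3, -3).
21*sqrt(22)/22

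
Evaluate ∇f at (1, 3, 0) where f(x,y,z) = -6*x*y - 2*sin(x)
(-18 - 2*cos(1), -6, 0)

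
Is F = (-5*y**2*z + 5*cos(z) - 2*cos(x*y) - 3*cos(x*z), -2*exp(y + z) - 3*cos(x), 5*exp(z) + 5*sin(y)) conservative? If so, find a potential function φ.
No, ∇×F = (2*exp(y + z) + 5*cos(y), 3*x*sin(x*z) - 5*y**2 - 5*sin(z), -2*x*sin(x*y) + 10*y*z + 3*sin(x)) ≠ 0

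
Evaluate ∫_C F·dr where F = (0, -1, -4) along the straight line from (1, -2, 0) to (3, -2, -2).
8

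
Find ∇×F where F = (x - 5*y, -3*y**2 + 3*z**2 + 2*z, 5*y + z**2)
(3 - 6*z, 0, 5)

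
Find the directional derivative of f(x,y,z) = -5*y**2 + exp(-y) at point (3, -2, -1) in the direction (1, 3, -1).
3*sqrt(11)*(20 - exp(2))/11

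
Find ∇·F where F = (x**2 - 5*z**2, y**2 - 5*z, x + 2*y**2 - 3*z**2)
2*x + 2*y - 6*z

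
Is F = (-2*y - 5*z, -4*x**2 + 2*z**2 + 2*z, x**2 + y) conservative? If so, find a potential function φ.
No, ∇×F = (-4*z - 1, -2*x - 5, 2 - 8*x) ≠ 0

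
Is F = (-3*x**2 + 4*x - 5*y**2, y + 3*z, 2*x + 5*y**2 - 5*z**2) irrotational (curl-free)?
No, ∇×F = (10*y - 3, -2, 10*y)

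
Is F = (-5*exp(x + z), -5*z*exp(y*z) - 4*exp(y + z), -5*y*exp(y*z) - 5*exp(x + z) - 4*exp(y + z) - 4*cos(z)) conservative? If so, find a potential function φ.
Yes, F is conservative. φ = -5*exp(y*z) - 5*exp(x + z) - 4*exp(y + z) - 4*sin(z)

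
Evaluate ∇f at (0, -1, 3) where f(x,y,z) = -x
(-1, 0, 0)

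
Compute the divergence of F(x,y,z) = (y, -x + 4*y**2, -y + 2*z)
8*y + 2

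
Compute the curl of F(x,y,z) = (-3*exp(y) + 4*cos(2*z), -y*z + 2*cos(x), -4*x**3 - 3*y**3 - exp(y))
(-9*y**2 + y - exp(y), 12*x**2 - 8*sin(2*z), 3*exp(y) - 2*sin(x))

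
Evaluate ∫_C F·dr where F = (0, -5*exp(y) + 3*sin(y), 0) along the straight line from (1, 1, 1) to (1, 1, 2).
0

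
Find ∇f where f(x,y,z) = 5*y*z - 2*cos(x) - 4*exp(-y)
(2*sin(x), 5*z + 4*exp(-y), 5*y)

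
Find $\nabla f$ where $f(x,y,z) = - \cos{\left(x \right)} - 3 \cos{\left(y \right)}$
(sin(x), 3*sin(y), 0)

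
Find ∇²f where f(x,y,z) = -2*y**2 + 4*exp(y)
4*exp(y) - 4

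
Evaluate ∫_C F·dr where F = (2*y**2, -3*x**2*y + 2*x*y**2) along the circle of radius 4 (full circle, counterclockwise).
128*pi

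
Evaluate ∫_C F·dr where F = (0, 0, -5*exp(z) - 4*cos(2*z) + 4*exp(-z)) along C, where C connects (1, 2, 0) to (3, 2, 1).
-5*E - 2*sin(2) - 4*exp(-1) + 9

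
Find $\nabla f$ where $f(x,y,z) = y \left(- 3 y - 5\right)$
(0, -6*y - 5, 0)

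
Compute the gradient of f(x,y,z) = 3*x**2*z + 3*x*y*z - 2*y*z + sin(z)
(3*z*(2*x + y), z*(3*x - 2), 3*x**2 + 3*x*y - 2*y + cos(z))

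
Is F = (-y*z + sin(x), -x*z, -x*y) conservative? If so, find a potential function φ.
Yes, F is conservative. φ = -x*y*z - cos(x)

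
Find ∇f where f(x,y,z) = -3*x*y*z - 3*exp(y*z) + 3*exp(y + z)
(-3*y*z, -3*x*z - 3*z*exp(y*z) + 3*exp(y + z), -3*x*y - 3*y*exp(y*z) + 3*exp(y + z))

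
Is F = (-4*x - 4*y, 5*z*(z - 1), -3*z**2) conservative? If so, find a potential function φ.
No, ∇×F = (5 - 10*z, 0, 4) ≠ 0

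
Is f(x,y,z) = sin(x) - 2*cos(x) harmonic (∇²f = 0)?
No, ∇²f = -sin(x) + 2*cos(x)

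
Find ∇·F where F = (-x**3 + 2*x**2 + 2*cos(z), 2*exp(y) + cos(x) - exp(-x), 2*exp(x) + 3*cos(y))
-3*x**2 + 4*x + 2*exp(y)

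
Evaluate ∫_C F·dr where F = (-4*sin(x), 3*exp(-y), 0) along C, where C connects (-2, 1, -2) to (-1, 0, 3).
-3 + 3*exp(-1) - 4*cos(2) + 4*cos(1)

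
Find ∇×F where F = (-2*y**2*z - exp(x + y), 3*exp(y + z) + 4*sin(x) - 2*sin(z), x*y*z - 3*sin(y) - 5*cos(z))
(x*z - 3*exp(y + z) - 3*cos(y) + 2*cos(z), y*(-2*y - z), 4*y*z + exp(x + y) + 4*cos(x))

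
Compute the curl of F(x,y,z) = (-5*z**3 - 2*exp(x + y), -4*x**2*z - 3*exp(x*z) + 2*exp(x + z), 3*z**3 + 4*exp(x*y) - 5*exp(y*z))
(4*x**2 + 4*x*exp(x*y) + 3*x*exp(x*z) - 5*z*exp(y*z) - 2*exp(x + z), -4*y*exp(x*y) - 15*z**2, -8*x*z - 3*z*exp(x*z) + 2*exp(x + y) + 2*exp(x + z))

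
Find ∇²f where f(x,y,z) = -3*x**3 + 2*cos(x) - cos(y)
-18*x - 2*cos(x) + cos(y)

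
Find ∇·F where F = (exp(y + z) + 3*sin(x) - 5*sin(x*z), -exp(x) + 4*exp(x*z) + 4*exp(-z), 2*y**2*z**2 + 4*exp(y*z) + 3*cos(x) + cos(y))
4*y**2*z + 4*y*exp(y*z) - 5*z*cos(x*z) + 3*cos(x)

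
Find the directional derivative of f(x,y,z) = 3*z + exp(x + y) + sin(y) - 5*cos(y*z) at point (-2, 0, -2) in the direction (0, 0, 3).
3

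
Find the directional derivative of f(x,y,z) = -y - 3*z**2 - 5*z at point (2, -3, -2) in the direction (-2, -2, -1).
-5/3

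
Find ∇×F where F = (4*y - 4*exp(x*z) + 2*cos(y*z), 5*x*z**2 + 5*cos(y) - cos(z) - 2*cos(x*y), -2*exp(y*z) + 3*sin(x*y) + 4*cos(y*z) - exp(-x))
(-10*x*z + 3*x*cos(x*y) - 2*z*exp(y*z) - 4*z*sin(y*z) - sin(z), -4*x*exp(x*z) - 2*y*sin(y*z) - 3*y*cos(x*y) - exp(-x), 2*y*sin(x*y) + 5*z**2 + 2*z*sin(y*z) - 4)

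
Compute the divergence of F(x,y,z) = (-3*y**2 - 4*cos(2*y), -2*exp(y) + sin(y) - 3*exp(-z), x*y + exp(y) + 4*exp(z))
-2*exp(y) + 4*exp(z) + cos(y)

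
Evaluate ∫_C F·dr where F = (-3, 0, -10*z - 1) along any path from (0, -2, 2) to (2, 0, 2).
-6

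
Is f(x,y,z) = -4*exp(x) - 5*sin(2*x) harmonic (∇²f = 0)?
No, ∇²f = -4*exp(x) + 20*sin(2*x)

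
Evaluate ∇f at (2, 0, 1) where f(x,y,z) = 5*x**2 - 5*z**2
(20, 0, -10)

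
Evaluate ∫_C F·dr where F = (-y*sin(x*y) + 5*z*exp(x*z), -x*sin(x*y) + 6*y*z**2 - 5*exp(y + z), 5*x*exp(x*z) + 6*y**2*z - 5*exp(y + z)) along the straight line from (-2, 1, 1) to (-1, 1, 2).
-5*exp(3) - cos(2) + cos(1) + 9 + 5*exp(2)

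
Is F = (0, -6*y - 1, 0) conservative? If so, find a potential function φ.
Yes, F is conservative. φ = y*(-3*y - 1)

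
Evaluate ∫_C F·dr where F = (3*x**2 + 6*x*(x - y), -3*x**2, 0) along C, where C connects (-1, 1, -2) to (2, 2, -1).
6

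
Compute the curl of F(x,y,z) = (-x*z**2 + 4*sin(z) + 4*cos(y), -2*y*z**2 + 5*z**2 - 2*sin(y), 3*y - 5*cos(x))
(4*y*z - 10*z + 3, -2*x*z - 5*sin(x) + 4*cos(z), 4*sin(y))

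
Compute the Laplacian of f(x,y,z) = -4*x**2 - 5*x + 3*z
-8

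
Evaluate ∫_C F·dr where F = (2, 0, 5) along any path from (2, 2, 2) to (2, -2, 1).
-5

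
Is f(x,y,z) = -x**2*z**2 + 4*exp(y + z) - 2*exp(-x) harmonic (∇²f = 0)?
No, ∇²f = -2*x**2 - 2*z**2 + 8*exp(y + z) - 2*exp(-x)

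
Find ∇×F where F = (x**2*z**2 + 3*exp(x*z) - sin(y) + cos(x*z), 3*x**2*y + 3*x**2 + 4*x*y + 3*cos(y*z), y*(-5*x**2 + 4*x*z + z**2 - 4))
(-5*x**2 + 4*x*z + 3*y*sin(y*z) + z**2 - 4, 2*x**2*z + 10*x*y + 3*x*exp(x*z) - x*sin(x*z) - 4*y*z, 6*x*y + 6*x + 4*y + cos(y))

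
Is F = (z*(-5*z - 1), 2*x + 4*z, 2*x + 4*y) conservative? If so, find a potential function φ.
No, ∇×F = (0, -10*z - 3, 2) ≠ 0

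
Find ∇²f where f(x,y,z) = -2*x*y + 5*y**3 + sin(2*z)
30*y - 4*sin(2*z)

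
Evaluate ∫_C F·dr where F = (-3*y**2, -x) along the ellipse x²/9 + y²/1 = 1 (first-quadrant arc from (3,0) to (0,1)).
6 - 3*pi/4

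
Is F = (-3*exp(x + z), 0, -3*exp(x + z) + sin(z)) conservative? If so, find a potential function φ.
Yes, F is conservative. φ = -3*exp(x + z) - cos(z)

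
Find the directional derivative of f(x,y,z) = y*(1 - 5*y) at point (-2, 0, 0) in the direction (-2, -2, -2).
-sqrt(3)/3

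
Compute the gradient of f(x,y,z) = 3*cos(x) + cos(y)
(-3*sin(x), -sin(y), 0)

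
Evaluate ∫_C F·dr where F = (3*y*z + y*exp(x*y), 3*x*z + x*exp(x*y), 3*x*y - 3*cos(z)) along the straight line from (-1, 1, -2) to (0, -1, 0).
-5 - 3*sin(2) - exp(-1)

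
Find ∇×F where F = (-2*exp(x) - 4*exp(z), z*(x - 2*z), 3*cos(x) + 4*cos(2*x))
(-x + 4*z, -4*exp(z) + 3*sin(x) + 8*sin(2*x), z)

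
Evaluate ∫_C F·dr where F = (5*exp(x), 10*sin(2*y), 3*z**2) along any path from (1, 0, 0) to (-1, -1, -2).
-10*sinh(1) - 3 - 5*cos(2)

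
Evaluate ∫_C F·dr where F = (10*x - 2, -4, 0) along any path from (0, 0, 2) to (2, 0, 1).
16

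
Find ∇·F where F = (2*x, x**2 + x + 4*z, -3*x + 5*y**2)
2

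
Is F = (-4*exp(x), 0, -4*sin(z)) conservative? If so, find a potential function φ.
Yes, F is conservative. φ = -4*exp(x) + 4*cos(z)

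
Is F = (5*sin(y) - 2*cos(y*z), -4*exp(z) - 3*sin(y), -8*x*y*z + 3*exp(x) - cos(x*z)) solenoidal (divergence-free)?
No, ∇·F = -8*x*y + x*sin(x*z) - 3*cos(y)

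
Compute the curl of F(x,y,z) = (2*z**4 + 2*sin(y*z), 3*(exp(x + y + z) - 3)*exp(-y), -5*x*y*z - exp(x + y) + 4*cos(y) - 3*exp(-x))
(-5*x*z - exp(x + y) - 3*exp(x + z) - 4*sin(y), 5*y*z + 2*y*cos(y*z) + 8*z**3 + exp(x + y) - 3*exp(-x), -2*z*cos(y*z) + 3*exp(x + z))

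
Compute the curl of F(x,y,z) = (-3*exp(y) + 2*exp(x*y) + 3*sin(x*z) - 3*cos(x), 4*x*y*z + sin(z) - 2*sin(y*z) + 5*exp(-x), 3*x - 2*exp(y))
(-4*x*y + 2*y*cos(y*z) - 2*exp(y) - cos(z), 3*x*cos(x*z) - 3, -2*x*exp(x*y) + 4*y*z + 3*exp(y) - 5*exp(-x))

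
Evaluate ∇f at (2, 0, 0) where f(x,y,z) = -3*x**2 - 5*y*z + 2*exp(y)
(-12, 2, 0)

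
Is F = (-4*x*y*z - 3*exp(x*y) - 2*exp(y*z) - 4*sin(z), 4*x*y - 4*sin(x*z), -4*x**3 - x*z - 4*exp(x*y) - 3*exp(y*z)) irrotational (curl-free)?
No, ∇×F = (-4*x*exp(x*y) + 4*x*cos(x*z) - 3*z*exp(y*z), 12*x**2 - 4*x*y + 4*y*exp(x*y) - 2*y*exp(y*z) + z - 4*cos(z), 4*x*z + 3*x*exp(x*y) + 4*y + 2*z*exp(y*z) - 4*z*cos(x*z))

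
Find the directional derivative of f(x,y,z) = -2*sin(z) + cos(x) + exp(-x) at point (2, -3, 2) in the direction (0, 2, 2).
-sqrt(2)*cos(2)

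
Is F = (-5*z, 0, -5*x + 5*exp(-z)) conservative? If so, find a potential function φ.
Yes, F is conservative. φ = -5*x*z - 5*exp(-z)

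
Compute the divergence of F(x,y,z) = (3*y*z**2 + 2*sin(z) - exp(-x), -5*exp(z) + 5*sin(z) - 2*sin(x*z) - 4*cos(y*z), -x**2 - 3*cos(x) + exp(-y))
4*z*sin(y*z) + exp(-x)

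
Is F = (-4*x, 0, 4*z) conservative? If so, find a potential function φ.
Yes, F is conservative. φ = -2*x**2 + 2*z**2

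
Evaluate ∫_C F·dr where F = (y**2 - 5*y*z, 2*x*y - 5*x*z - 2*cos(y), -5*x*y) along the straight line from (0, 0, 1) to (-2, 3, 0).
-18 - 2*sin(3)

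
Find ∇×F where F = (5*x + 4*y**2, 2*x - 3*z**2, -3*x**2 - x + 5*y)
(6*z + 5, 6*x + 1, 2 - 8*y)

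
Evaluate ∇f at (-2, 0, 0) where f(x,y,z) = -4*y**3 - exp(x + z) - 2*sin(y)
(-exp(-2), -2, -exp(-2))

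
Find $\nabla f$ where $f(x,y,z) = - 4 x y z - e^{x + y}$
(-4*y*z - exp(x + y), -4*x*z - exp(x + y), -4*x*y)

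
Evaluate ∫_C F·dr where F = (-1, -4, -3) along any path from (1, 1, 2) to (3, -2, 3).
7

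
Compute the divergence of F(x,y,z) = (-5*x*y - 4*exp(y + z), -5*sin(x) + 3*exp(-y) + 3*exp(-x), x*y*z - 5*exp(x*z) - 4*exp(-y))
x*y - 5*x*exp(x*z) - 5*y - 3*exp(-y)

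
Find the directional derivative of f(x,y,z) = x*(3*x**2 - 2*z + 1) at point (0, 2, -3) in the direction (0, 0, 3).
0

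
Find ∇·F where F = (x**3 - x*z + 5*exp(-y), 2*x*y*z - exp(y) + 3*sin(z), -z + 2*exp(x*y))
3*x**2 + 2*x*z - z - exp(y) - 1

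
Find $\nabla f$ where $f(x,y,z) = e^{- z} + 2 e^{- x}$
(-2*exp(-x), 0, -exp(-z))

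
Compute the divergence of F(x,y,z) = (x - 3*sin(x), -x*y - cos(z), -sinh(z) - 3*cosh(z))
-x - 3*cos(x) - 3*sinh(z) - cosh(z) + 1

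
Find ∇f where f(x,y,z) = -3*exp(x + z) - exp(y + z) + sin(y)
(-3*exp(x + z), -exp(y + z) + cos(y), -3*exp(x + z) - exp(y + z))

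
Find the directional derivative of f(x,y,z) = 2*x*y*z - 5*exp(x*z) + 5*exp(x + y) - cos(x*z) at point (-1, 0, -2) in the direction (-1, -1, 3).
sqrt(11)*(-4*E - 10 - E*sin(2) + 5*exp(3))*exp(-1)/11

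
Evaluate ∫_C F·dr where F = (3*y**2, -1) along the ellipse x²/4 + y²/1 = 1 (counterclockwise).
0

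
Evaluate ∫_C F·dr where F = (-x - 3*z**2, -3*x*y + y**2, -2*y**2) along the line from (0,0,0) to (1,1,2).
-13/2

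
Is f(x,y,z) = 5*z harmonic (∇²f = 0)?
Yes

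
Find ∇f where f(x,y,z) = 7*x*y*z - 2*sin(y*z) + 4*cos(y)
(7*y*z, 7*x*z - 2*z*cos(y*z) - 4*sin(y), y*(7*x - 2*cos(y*z)))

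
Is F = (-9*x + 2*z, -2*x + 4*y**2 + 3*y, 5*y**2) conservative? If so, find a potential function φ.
No, ∇×F = (10*y, 2, -2) ≠ 0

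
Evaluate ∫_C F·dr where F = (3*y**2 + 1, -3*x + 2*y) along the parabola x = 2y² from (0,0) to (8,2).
44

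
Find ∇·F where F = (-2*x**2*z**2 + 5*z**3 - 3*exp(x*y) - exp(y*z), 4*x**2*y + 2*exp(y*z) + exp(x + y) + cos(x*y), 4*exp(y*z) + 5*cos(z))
4*x**2 - 4*x*z**2 - x*sin(x*y) - 3*y*exp(x*y) + 4*y*exp(y*z) + 2*z*exp(y*z) + exp(x + y) - 5*sin(z)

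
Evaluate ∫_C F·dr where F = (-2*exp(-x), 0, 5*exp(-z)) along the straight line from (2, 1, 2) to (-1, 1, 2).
-(2 - 2*exp(3))*exp(-2)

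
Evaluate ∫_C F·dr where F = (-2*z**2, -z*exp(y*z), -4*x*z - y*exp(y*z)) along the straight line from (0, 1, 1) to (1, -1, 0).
-1 + E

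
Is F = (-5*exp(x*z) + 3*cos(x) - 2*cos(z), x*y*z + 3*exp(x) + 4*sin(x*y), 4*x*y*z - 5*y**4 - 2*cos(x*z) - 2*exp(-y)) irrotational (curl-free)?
No, ∇×F = (-x*y + 4*x*z - 20*y**3 + 2*exp(-y), -5*x*exp(x*z) - 4*y*z - 2*z*sin(x*z) + 2*sin(z), y*z + 4*y*cos(x*y) + 3*exp(x))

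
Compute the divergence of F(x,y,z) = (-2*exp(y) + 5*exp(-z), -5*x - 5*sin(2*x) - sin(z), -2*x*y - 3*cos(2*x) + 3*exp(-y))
0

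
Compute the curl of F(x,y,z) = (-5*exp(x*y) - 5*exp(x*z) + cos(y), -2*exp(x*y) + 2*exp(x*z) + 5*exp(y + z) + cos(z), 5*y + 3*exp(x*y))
(3*x*exp(x*y) - 2*x*exp(x*z) - 5*exp(y + z) + sin(z) + 5, -5*x*exp(x*z) - 3*y*exp(x*y), 5*x*exp(x*y) - 2*y*exp(x*y) + 2*z*exp(x*z) + sin(y))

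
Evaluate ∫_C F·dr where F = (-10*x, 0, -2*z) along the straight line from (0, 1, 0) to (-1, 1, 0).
-5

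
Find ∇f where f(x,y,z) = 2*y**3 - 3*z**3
(0, 6*y**2, -9*z**2)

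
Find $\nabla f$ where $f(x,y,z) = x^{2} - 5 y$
(2*x, -5, 0)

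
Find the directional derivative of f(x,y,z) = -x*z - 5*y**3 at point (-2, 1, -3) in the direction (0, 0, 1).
2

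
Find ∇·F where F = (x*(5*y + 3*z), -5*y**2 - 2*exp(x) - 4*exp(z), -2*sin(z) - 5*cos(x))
-5*y + 3*z - 2*cos(z)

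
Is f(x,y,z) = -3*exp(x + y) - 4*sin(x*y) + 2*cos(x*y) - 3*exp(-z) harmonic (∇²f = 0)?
No, ∇²f = (2*(2*x**2*sin(x*y) - x**2*cos(x*y) + 2*y**2*sin(x*y) - y**2*cos(x*y) - 3*exp(x + y))*exp(z) - 3)*exp(-z)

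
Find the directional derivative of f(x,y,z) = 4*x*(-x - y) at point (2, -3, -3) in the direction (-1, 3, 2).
-10*sqrt(14)/7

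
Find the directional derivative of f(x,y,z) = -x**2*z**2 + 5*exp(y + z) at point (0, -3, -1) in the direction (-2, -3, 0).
-15*sqrt(13)*exp(-4)/13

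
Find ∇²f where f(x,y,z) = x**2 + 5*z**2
12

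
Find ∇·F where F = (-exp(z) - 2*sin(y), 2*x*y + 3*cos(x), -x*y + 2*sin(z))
2*x + 2*cos(z)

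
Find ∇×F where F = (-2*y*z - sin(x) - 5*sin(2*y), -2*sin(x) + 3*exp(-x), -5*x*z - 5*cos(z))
(0, -2*y + 5*z, 2*z - 2*cos(x) + 10*cos(2*y) - 3*exp(-x))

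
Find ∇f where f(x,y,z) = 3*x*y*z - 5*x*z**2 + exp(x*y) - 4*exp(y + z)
(3*y*z + y*exp(x*y) - 5*z**2, 3*x*z + x*exp(x*y) - 4*exp(y + z), 3*x*y - 10*x*z - 4*exp(y + z))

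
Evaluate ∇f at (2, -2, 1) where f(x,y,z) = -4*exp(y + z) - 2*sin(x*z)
(-2*cos(2), -4*exp(-1), -4*exp(-1) - 4*cos(2))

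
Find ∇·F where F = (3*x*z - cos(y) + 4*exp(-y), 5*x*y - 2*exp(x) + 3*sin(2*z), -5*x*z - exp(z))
3*z - exp(z)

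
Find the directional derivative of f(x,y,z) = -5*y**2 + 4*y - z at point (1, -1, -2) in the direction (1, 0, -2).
2*sqrt(5)/5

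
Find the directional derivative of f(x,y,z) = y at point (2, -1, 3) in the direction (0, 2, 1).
2*sqrt(5)/5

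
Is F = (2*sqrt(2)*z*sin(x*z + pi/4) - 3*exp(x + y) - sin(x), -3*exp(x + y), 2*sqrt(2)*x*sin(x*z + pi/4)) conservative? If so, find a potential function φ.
Yes, F is conservative. φ = -3*exp(x + y) + cos(x) - 2*sqrt(2)*cos(x*z + pi/4)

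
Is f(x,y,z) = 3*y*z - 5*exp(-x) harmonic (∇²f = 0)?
No, ∇²f = -5*exp(-x)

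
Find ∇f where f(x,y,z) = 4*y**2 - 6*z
(0, 8*y, -6)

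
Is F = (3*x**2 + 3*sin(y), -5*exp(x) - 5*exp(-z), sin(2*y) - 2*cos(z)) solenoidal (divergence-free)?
No, ∇·F = 6*x + 2*sin(z)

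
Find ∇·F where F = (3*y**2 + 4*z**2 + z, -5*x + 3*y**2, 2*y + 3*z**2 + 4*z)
6*y + 6*z + 4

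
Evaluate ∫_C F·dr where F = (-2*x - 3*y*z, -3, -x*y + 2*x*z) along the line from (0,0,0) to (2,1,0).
-7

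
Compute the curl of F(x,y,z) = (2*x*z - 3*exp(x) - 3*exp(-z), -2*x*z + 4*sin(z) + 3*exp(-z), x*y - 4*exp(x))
(3*x - 4*cos(z) + 3*exp(-z), 2*x - y + 4*exp(x) + 3*exp(-z), -2*z)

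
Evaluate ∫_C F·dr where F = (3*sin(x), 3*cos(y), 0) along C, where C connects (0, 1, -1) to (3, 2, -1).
-3*sin(1) + 3*sin(2) - 3*cos(3) + 3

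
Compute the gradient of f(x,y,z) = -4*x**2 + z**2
(-8*x, 0, 2*z)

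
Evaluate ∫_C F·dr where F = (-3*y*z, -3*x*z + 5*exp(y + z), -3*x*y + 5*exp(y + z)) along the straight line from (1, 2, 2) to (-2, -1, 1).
11 - 5*exp(4)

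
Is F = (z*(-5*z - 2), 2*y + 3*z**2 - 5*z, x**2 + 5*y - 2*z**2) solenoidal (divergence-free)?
No, ∇·F = 2 - 4*z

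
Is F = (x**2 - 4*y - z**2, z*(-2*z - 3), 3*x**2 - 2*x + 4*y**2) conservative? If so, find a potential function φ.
No, ∇×F = (8*y + 4*z + 3, -6*x - 2*z + 2, 4) ≠ 0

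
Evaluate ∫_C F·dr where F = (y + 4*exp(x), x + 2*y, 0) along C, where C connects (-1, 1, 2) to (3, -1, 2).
-2 - 4*exp(-1) + 4*exp(3)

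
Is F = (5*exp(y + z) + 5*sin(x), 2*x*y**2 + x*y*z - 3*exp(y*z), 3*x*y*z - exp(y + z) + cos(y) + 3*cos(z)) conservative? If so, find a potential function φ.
No, ∇×F = (-x*y + 3*x*z + 3*y*exp(y*z) - exp(y + z) - sin(y), -3*y*z + 5*exp(y + z), 2*y**2 + y*z - 5*exp(y + z)) ≠ 0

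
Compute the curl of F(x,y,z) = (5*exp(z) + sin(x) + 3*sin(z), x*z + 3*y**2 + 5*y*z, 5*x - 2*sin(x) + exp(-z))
(-x - 5*y, 5*exp(z) + 2*cos(x) + 3*cos(z) - 5, z)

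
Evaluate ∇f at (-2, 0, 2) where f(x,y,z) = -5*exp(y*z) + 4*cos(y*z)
(0, -10, 0)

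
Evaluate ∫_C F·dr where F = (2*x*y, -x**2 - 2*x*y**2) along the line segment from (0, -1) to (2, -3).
16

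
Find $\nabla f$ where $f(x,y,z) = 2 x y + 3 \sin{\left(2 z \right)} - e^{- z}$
(2*y, 2*x, 6*cos(2*z) + exp(-z))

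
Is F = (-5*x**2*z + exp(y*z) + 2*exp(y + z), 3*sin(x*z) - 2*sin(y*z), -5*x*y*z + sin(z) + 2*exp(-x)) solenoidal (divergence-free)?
No, ∇·F = -5*x*y - 10*x*z - 2*z*cos(y*z) + cos(z)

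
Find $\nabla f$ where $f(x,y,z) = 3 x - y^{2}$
(3, -2*y, 0)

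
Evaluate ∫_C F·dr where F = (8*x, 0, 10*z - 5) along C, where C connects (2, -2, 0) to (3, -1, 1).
20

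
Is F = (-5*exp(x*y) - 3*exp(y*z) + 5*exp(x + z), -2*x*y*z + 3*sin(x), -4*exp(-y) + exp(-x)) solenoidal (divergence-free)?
No, ∇·F = -2*x*z - 5*y*exp(x*y) + 5*exp(x + z)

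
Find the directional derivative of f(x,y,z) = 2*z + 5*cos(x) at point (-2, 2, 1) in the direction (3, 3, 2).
sqrt(22)*(4 + 15*sin(2))/22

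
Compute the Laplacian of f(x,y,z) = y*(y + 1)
2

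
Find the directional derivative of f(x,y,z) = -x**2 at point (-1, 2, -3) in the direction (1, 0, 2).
2*sqrt(5)/5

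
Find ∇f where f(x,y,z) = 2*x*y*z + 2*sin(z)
(2*y*z, 2*x*z, 2*x*y + 2*cos(z))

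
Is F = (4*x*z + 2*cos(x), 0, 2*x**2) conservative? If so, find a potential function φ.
Yes, F is conservative. φ = 2*x**2*z + 2*sin(x)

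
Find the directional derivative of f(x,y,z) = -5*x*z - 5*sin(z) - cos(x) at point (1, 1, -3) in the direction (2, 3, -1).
sqrt(14)*(5*cos(3) + 2*sin(1) + 35)/14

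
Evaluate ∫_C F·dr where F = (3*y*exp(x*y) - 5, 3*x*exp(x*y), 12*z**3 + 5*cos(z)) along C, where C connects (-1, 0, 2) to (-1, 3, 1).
-48 - 5*sin(2) + 3*exp(-3) + 5*sin(1)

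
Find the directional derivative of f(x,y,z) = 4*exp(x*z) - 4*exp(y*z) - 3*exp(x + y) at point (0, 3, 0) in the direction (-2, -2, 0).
3*sqrt(2)*exp(3)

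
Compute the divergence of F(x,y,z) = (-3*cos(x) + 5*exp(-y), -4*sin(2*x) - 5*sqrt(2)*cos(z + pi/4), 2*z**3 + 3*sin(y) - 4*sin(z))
6*z**2 + 3*sin(x) - 4*cos(z)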